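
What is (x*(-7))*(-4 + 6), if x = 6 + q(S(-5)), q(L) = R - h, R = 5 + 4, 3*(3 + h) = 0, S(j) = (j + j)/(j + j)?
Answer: -252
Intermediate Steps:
S(j) = 1 (S(j) = (2*j)/((2*j)) = (2*j)*(1/(2*j)) = 1)
h = -3 (h = -3 + (⅓)*0 = -3 + 0 = -3)
R = 9
q(L) = 12 (q(L) = 9 - 1*(-3) = 9 + 3 = 12)
x = 18 (x = 6 + 12 = 18)
(x*(-7))*(-4 + 6) = (18*(-7))*(-4 + 6) = -126*2 = -252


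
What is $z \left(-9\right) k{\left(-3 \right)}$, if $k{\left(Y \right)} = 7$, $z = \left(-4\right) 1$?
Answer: $252$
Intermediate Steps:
$z = -4$
$z \left(-9\right) k{\left(-3 \right)} = \left(-4\right) \left(-9\right) 7 = 36 \cdot 7 = 252$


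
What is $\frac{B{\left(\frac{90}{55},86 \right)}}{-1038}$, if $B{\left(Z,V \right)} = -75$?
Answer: $\frac{25}{346} \approx 0.072254$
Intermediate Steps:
$\frac{B{\left(\frac{90}{55},86 \right)}}{-1038} = - \frac{75}{-1038} = \left(-75\right) \left(- \frac{1}{1038}\right) = \frac{25}{346}$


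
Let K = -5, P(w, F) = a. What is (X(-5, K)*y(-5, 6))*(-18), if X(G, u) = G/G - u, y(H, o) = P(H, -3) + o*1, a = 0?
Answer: -648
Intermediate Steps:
P(w, F) = 0
y(H, o) = o (y(H, o) = 0 + o*1 = 0 + o = o)
X(G, u) = 1 - u
(X(-5, K)*y(-5, 6))*(-18) = ((1 - 1*(-5))*6)*(-18) = ((1 + 5)*6)*(-18) = (6*6)*(-18) = 36*(-18) = -648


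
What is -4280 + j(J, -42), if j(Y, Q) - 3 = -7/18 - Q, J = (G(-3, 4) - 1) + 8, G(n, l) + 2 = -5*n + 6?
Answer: -76237/18 ≈ -4235.4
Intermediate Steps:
G(n, l) = 4 - 5*n (G(n, l) = -2 + (-5*n + 6) = -2 + (6 - 5*n) = 4 - 5*n)
J = 26 (J = ((4 - 5*(-3)) - 1) + 8 = ((4 + 15) - 1) + 8 = (19 - 1) + 8 = 18 + 8 = 26)
j(Y, Q) = 47/18 - Q (j(Y, Q) = 3 + (-7/18 - Q) = 47/18 - Q)
-4280 + j(J, -42) = -4280 + (47/18 - 1*(-42)) = -4280 + (47/18 + 42) = -4280 + 803/18 = -76237/18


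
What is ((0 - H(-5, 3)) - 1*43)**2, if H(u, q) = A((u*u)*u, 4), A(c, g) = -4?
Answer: 1521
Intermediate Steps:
H(u, q) = -4
((0 - H(-5, 3)) - 1*43)**2 = ((0 - 1*(-4)) - 1*43)**2 = ((0 + 4) - 43)**2 = (4 - 43)**2 = (-39)**2 = 1521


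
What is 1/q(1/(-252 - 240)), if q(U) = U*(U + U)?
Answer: 121032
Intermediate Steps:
q(U) = 2*U² (q(U) = U*(2*U) = 2*U²)
1/q(1/(-252 - 240)) = 1/(2*(1/(-252 - 240))²) = 1/(2*(1/(-492))²) = 1/(2*(-1/492)²) = 1/(2*(1/242064)) = 1/(1/121032) = 121032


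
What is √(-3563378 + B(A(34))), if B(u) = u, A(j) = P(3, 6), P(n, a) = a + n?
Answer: I*√3563369 ≈ 1887.7*I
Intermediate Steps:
A(j) = 9 (A(j) = 6 + 3 = 9)
√(-3563378 + B(A(34))) = √(-3563378 + 9) = √(-3563369) = I*√3563369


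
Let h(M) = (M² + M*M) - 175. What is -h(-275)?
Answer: -151075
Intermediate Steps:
h(M) = -175 + 2*M² (h(M) = (M² + M²) - 175 = 2*M² - 175 = -175 + 2*M²)
-h(-275) = -(-175 + 2*(-275)²) = -(-175 + 2*75625) = -(-175 + 151250) = -1*151075 = -151075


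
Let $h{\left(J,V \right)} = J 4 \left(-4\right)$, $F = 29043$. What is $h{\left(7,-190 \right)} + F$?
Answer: $28931$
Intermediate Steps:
$h{\left(J,V \right)} = - 16 J$ ($h{\left(J,V \right)} = 4 J \left(-4\right) = - 16 J$)
$h{\left(7,-190 \right)} + F = \left(-16\right) 7 + 29043 = -112 + 29043 = 28931$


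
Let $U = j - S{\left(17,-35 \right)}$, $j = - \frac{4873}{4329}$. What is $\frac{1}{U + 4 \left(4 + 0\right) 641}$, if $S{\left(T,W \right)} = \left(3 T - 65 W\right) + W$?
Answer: $\frac{4329}{34475612} \approx 0.00012557$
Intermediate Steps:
$j = - \frac{4873}{4329}$ ($j = \left(-4873\right) \frac{1}{4329} = - \frac{4873}{4329} \approx -1.1257$)
$S{\left(T,W \right)} = - 64 W + 3 T$ ($S{\left(T,W \right)} = \left(- 65 W + 3 T\right) + W = - 64 W + 3 T$)
$U = - \frac{9922612}{4329}$ ($U = - \frac{4873}{4329} - \left(\left(-64\right) \left(-35\right) + 3 \cdot 17\right) = - \frac{4873}{4329} - \left(2240 + 51\right) = - \frac{4873}{4329} - 2291 = - \frac{9922612}{4329} \approx -2292.1$)
$\frac{1}{U + 4 \left(4 + 0\right) 641} = \frac{1}{- \frac{9922612}{4329} + 4 \left(4 + 0\right) 641} = \frac{1}{- \frac{9922612}{4329} + 4 \cdot 4 \cdot 641} = \frac{1}{- \frac{9922612}{4329} + 16 \cdot 641} = \frac{1}{- \frac{9922612}{4329} + 10256} = \frac{1}{\frac{34475612}{4329}} = \frac{4329}{34475612}$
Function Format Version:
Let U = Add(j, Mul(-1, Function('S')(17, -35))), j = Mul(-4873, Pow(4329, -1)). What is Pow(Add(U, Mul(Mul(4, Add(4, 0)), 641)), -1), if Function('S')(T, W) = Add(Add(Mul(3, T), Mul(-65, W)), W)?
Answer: Rational(4329, 34475612) ≈ 0.00012557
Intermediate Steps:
j = Rational(-4873, 4329) (j = Mul(-4873, Rational(1, 4329)) = Rational(-4873, 4329) ≈ -1.1257)
Function('S')(T, W) = Add(Mul(-64, W), Mul(3, T)) (Function('S')(T, W) = Add(Add(Mul(-65, W), Mul(3, T)), W) = Add(Mul(-64, W), Mul(3, T)))
U = Rational(-9922612, 4329) (U = Add(Rational(-4873, 4329), Mul(-1, Add(Mul(-64, -35), Mul(3, 17)))) = Add(Rational(-4873, 4329), Mul(-1, Add(2240, 51))) = Add(Rational(-4873, 4329), Mul(-1, 2291)) = Add(Rational(-4873, 4329), -2291) = Rational(-9922612, 4329) ≈ -2292.1)
Pow(Add(U, Mul(Mul(4, Add(4, 0)), 641)), -1) = Pow(Add(Rational(-9922612, 4329), Mul(Mul(4, Add(4, 0)), 641)), -1) = Pow(Add(Rational(-9922612, 4329), Mul(Mul(4, 4), 641)), -1) = Pow(Add(Rational(-9922612, 4329), Mul(16, 641)), -1) = Pow(Add(Rational(-9922612, 4329), 10256), -1) = Pow(Rational(34475612, 4329), -1) = Rational(4329, 34475612)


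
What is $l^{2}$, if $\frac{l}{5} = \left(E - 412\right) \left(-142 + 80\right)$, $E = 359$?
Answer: $269944900$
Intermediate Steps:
$l = 16430$ ($l = 5 \left(359 - 412\right) \left(-142 + 80\right) = 5 \left(\left(-53\right) \left(-62\right)\right) = 5 \cdot 3286 = 16430$)
$l^{2} = 16430^{2} = 269944900$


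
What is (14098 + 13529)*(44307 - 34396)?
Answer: 273811197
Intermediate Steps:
(14098 + 13529)*(44307 - 34396) = 27627*9911 = 273811197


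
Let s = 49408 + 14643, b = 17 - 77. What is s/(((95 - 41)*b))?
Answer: -64051/3240 ≈ -19.769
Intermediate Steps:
b = -60
s = 64051
s/(((95 - 41)*b)) = 64051/(((95 - 41)*(-60))) = 64051/((54*(-60))) = 64051/(-3240) = 64051*(-1/3240) = -64051/3240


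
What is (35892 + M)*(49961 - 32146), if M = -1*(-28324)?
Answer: 1144008040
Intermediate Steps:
M = 28324
(35892 + M)*(49961 - 32146) = (35892 + 28324)*(49961 - 32146) = 64216*17815 = 1144008040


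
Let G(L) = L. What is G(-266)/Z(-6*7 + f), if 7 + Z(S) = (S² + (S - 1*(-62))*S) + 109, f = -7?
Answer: -133/933 ≈ -0.14255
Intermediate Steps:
Z(S) = 102 + S² + S*(62 + S) (Z(S) = -7 + ((S² + (S - 1*(-62))*S) + 109) = -7 + ((S² + (S + 62)*S) + 109) = -7 + ((S² + (62 + S)*S) + 109) = -7 + ((S² + S*(62 + S)) + 109) = -7 + (109 + S² + S*(62 + S)) = 102 + S² + S*(62 + S))
G(-266)/Z(-6*7 + f) = -266/(102 + 2*(-6*7 - 7)² + 62*(-6*7 - 7)) = -266/(102 + 2*(-42 - 7)² + 62*(-42 - 7)) = -266/(102 + 2*(-49)² + 62*(-49)) = -266/(102 + 2*2401 - 3038) = -266/(102 + 4802 - 3038) = -266/1866 = -266*1/1866 = -133/933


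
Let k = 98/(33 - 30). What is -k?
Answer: -98/3 ≈ -32.667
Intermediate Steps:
k = 98/3 ≈ 32.667
-k = -1*98/3 = -98/3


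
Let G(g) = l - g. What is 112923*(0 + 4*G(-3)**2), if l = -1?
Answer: 1806768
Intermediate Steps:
G(g) = -1 - g
112923*(0 + 4*G(-3)**2) = 112923*(0 + 4*(-1 - 1*(-3))**2) = 112923*(0 + 4*(-1 + 3)**2) = 112923*(0 + 4*2**2) = 112923*(0 + 4*4) = 112923*(0 + 16) = 112923*16 = 1806768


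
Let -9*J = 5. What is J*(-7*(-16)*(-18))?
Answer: 1120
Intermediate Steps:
J = -5/9 (J = -1/9*5 = -5/9 ≈ -0.55556)
J*(-7*(-16)*(-18)) = -5*(-7*(-16))*(-18)/9 = -560*(-18)/9 = -5/9*(-2016) = 1120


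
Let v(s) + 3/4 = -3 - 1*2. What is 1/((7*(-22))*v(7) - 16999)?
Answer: -2/32227 ≈ -6.2060e-5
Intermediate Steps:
v(s) = -23/4 (v(s) = -¾ + (-3 - 1*2) = -¾ + (-3 - 2) = -¾ - 5 = -23/4)
1/((7*(-22))*v(7) - 16999) = 1/((7*(-22))*(-23/4) - 16999) = 1/(-154*(-23/4) - 16999) = 1/(1771/2 - 16999) = 1/(-32227/2) = -2/32227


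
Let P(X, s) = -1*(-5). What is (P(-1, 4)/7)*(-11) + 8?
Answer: ⅐ ≈ 0.14286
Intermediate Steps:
P(X, s) = 5
(P(-1, 4)/7)*(-11) + 8 = (5/7)*(-11) + 8 = -55/7 + 8 = ⅐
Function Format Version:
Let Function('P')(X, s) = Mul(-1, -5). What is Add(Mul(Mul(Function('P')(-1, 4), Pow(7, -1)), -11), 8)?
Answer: Rational(1, 7) ≈ 0.14286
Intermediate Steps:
Function('P')(X, s) = 5
Add(Mul(Mul(Function('P')(-1, 4), Pow(7, -1)), -11), 8) = Add(Mul(Mul(5, Pow(7, -1)), -11), 8) = Add(Mul(Mul(5, Rational(1, 7)), -11), 8) = Add(Mul(Rational(5, 7), -11), 8) = Add(Rational(-55, 7), 8) = Rational(1, 7)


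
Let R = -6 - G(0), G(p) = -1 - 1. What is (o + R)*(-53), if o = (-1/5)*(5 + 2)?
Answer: 1431/5 ≈ 286.20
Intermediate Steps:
G(p) = -2
R = -4 (R = -6 - 1*(-2) = -6 + 2 = -4)
o = -7/5 (o = -1*1/5*7 = -1/5*7 = -7/5 ≈ -1.4000)
(o + R)*(-53) = (-7/5 - 4)*(-53) = -27/5*(-53) = 1431/5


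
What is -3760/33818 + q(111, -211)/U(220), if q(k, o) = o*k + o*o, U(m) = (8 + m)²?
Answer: 64762495/219749364 ≈ 0.29471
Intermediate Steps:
q(k, o) = o² + k*o (q(k, o) = k*o + o² = o² + k*o)
-3760/33818 + q(111, -211)/U(220) = -3760/33818 + (-211*(111 - 211))/((8 + 220)²) = -3760*1/33818 + (-211*(-100))/(228²) = -1880/16909 + 21100/51984 = -1880/16909 + 21100*(1/51984) = -1880/16909 + 5275/12996 = 64762495/219749364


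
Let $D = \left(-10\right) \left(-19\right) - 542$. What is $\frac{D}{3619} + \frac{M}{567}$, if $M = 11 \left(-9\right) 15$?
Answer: $- \frac{383}{141} \approx -2.7163$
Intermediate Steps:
$D = -352$ ($D = 190 - 542 = -352$)
$M = -1485$ ($M = \left(-99\right) 15 = -1485$)
$\frac{D}{3619} + \frac{M}{567} = - \frac{352}{3619} - \frac{1485}{567} = \left(-352\right) \frac{1}{3619} - \frac{55}{21} = - \frac{32}{329} - \frac{55}{21} = - \frac{383}{141}$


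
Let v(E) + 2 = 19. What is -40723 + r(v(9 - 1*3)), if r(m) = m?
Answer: -40706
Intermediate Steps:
v(E) = 17 (v(E) = -2 + 19 = 17)
-40723 + r(v(9 - 1*3)) = -40723 + 17 = -40706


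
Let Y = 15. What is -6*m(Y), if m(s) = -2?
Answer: 12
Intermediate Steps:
-6*m(Y) = -6*(-2) = 12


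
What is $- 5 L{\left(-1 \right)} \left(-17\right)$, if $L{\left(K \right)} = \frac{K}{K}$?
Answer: $85$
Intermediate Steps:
$L{\left(K \right)} = 1$
$- 5 L{\left(-1 \right)} \left(-17\right) = \left(-5\right) 1 \left(-17\right) = \left(-5\right) \left(-17\right) = 85$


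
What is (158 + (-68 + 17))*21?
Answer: 2247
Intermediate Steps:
(158 + (-68 + 17))*21 = (158 - 51)*21 = 107*21 = 2247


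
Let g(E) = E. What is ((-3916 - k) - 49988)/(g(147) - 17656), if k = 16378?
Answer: 70282/17509 ≈ 4.0141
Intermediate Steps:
((-3916 - k) - 49988)/(g(147) - 17656) = ((-3916 - 1*16378) - 49988)/(147 - 17656) = ((-3916 - 16378) - 49988)/(-17509) = (-20294 - 49988)*(-1/17509) = -70282*(-1/17509) = 70282/17509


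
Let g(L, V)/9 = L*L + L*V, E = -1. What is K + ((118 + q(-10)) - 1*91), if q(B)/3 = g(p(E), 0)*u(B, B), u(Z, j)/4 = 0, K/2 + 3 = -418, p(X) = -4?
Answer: -815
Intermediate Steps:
K = -842 (K = -6 + 2*(-418) = -6 - 836 = -842)
g(L, V) = 9*L**2 + 9*L*V (g(L, V) = 9*(L*L + L*V) = 9*(L**2 + L*V) = 9*L**2 + 9*L*V)
u(Z, j) = 0 (u(Z, j) = 4*0 = 0)
q(B) = 0 (q(B) = 3*((9*(-4)*(-4 + 0))*0) = 3*((9*(-4)*(-4))*0) = 3*(144*0) = 3*0 = 0)
K + ((118 + q(-10)) - 1*91) = -842 + ((118 + 0) - 1*91) = -842 + (118 - 91) = -842 + 27 = -815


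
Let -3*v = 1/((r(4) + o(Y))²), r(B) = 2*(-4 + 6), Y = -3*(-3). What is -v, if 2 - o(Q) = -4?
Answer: 1/300 ≈ 0.0033333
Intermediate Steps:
Y = 9
r(B) = 4 (r(B) = 2*2 = 4)
o(Q) = 6 (o(Q) = 2 - 1*(-4) = 2 + 4 = 6)
v = -1/300 (v = -1/(3*(4 + 6)²) = -1/(3*(10²)) = -⅓/100 = -⅓*1/100 = -1/300 ≈ -0.0033333)
-v = -1*(-1/300) = 1/300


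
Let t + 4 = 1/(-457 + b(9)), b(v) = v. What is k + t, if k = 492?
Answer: 218623/448 ≈ 488.00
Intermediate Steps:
t = -1793/448 (t = -4 + 1/(-457 + 9) = -4 + 1/(-448) = -4 - 1/448 = -1793/448 ≈ -4.0022)
k + t = 492 - 1793/448 = 218623/448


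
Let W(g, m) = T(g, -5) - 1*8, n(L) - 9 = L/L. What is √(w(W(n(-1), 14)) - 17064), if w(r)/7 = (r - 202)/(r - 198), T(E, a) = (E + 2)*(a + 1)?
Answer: 5*I*√11004423/127 ≈ 130.6*I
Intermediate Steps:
T(E, a) = (1 + a)*(2 + E) (T(E, a) = (2 + E)*(1 + a) = (1 + a)*(2 + E))
n(L) = 10 (n(L) = 9 + L/L = 9 + 1 = 10)
W(g, m) = -16 - 4*g (W(g, m) = (2 + g + 2*(-5) + g*(-5)) - 1*8 = (2 + g - 10 - 5*g) - 8 = (-8 - 4*g) - 8 = -16 - 4*g)
w(r) = 7*(-202 + r)/(-198 + r) (w(r) = 7*((r - 202)/(r - 198)) = 7*((-202 + r)/(-198 + r)) = 7*(-202 + r)/(-198 + r))
√(w(W(n(-1), 14)) - 17064) = √(7*(-202 + (-16 - 4*10))/(-198 + (-16 - 4*10)) - 17064) = √(7*(-202 + (-16 - 40))/(-198 + (-16 - 40)) - 17064) = √(7*(-202 - 56)/(-198 - 56) - 17064) = √(7*(-258)/(-254) - 17064) = √(7*(-1/254)*(-258) - 17064) = √(903/127 - 17064) = √(-2166225/127) = 5*I*√11004423/127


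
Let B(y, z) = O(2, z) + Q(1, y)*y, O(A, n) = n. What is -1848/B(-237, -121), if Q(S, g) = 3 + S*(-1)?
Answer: 264/85 ≈ 3.1059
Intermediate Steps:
Q(S, g) = 3 - S
B(y, z) = z + 2*y (B(y, z) = z + (3 - 1*1)*y = z + (3 - 1)*y = z + 2*y)
-1848/B(-237, -121) = -1848/(-121 + 2*(-237)) = -1848/(-121 - 474) = -1848/(-595) = -1848*(-1/595) = 264/85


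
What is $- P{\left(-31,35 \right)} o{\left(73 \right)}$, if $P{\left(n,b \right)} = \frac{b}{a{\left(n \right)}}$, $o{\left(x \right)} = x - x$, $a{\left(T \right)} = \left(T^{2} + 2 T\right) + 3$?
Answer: $0$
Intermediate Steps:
$a{\left(T \right)} = 3 + T^{2} + 2 T$
$o{\left(x \right)} = 0$
$P{\left(n,b \right)} = \frac{b}{3 + n^{2} + 2 n}$
$- P{\left(-31,35 \right)} o{\left(73 \right)} = - \frac{35}{3 + \left(-31\right)^{2} + 2 \left(-31\right)} 0 = - \frac{35}{3 + 961 - 62} \cdot 0 = - \frac{35}{902} \cdot 0 = \left(-1\right) \frac{35}{902} \cdot 0 = \left(- \frac{35}{902}\right) 0 = 0$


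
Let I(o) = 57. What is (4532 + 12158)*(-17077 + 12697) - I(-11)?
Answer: -73102257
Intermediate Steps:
(4532 + 12158)*(-17077 + 12697) - I(-11) = (4532 + 12158)*(-17077 + 12697) - 1*57 = 16690*(-4380) - 57 = -73102200 - 57 = -73102257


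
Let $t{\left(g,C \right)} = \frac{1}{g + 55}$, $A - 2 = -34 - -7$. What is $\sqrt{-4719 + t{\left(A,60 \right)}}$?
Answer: $\frac{i \sqrt{4247070}}{30} \approx 68.695 i$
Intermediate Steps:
$A = -25$ ($A = 2 - 27 = -25$)
$t{\left(g,C \right)} = \frac{1}{55 + g}$
$\sqrt{-4719 + t{\left(A,60 \right)}} = \sqrt{-4719 + \frac{1}{55 - 25}} = \sqrt{-4719 + \frac{1}{30}} = \sqrt{- \frac{141569}{30}} = \frac{i \sqrt{4247070}}{30}$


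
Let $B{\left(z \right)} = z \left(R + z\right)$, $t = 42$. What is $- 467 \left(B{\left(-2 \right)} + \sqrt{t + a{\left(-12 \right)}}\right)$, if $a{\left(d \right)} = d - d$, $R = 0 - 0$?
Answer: $-1868 - 467 \sqrt{42} \approx -4894.5$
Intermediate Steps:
$R = 0$ ($R = 0 + 0 = 0$)
$B{\left(z \right)} = z^{2}$ ($B{\left(z \right)} = z \left(0 + z\right) = z z = z^{2}$)
$a{\left(d \right)} = 0$
$- 467 \left(B{\left(-2 \right)} + \sqrt{t + a{\left(-12 \right)}}\right) = - 467 \left(\left(-2\right)^{2} + \sqrt{42 + 0}\right) = - 467 \left(4 + \sqrt{42}\right) = -1868 - 467 \sqrt{42}$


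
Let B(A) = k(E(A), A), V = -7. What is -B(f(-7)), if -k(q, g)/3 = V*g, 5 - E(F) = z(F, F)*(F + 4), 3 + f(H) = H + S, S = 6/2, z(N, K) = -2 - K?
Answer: 147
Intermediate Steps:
S = 3 (S = 6*(½) = 3)
f(H) = H (f(H) = -3 + (H + 3) = -3 + (3 + H) = H)
E(F) = 5 - (-2 - F)*(4 + F) (E(F) = 5 - (-2 - F)*(F + 4) = 5 - (-2 - F)*(4 + F))
k(q, g) = 21*g (k(q, g) = -(-21)*g = 21*g)
B(A) = 21*A
-B(f(-7)) = -21*(-7) = -1*(-147) = 147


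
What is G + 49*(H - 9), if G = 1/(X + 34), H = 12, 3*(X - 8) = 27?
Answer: 7498/51 ≈ 147.02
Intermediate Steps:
X = 17 (X = 8 + (⅓)*27 = 8 + 9 = 17)
G = 1/51 (G = 1/(17 + 34) = 1/51 ≈ 0.019608)
G + 49*(H - 9) = 1/51 + 49*(12 - 9) = 1/51 + 49*3 = 1/51 + 147 = 7498/51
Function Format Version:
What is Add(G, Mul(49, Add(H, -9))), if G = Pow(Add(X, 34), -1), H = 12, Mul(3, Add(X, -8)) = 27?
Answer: Rational(7498, 51) ≈ 147.02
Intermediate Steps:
X = 17 (X = Add(8, Mul(Rational(1, 3), 27)) = Add(8, 9) = 17)
G = Rational(1, 51) (G = Pow(Add(17, 34), -1) = Pow(51, -1) = Rational(1, 51) ≈ 0.019608)
Add(G, Mul(49, Add(H, -9))) = Add(Rational(1, 51), Mul(49, Add(12, -9))) = Add(Rational(1, 51), Mul(49, 3)) = Add(Rational(1, 51), 147) = Rational(7498, 51)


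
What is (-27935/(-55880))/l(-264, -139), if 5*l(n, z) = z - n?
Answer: 5587/279400 ≈ 0.019996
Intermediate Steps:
l(n, z) = -n/5 + z/5 (l(n, z) = (z - n)/5 = -n/5 + z/5)
(-27935/(-55880))/l(-264, -139) = (-27935/(-55880))/(-⅕*(-264) + (⅕)*(-139)) = (-27935*(-1/55880))/(264/5 - 139/5) = (5587/11176)/25 = (5587/11176)*(1/25) = 5587/279400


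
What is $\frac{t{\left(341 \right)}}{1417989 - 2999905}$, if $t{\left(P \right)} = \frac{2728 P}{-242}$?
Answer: $\frac{961}{395479} \approx 0.00243$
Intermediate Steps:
$t{\left(P \right)} = - \frac{124 P}{11}$ ($t{\left(P \right)} = 2728 P \left(- \frac{1}{242}\right) = - \frac{124 P}{11}$)
$\frac{t{\left(341 \right)}}{1417989 - 2999905} = \frac{\left(- \frac{124}{11}\right) 341}{1417989 - 2999905} = - \frac{3844}{1417989 - 2999905} = - \frac{3844}{-1581916} = \left(-3844\right) \left(- \frac{1}{1581916}\right) = \frac{961}{395479}$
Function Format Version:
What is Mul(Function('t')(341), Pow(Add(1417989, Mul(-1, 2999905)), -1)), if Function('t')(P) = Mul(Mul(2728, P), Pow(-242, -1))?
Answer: Rational(961, 395479) ≈ 0.0024300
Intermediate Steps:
Function('t')(P) = Mul(Rational(-124, 11), P) (Function('t')(P) = Mul(Mul(2728, P), Rational(-1, 242)) = Mul(Rational(-124, 11), P))
Mul(Function('t')(341), Pow(Add(1417989, Mul(-1, 2999905)), -1)) = Mul(Mul(Rational(-124, 11), 341), Pow(Add(1417989, Mul(-1, 2999905)), -1)) = Mul(-3844, Pow(Add(1417989, -2999905), -1)) = Mul(-3844, Pow(-1581916, -1)) = Mul(-3844, Rational(-1, 1581916)) = Rational(961, 395479)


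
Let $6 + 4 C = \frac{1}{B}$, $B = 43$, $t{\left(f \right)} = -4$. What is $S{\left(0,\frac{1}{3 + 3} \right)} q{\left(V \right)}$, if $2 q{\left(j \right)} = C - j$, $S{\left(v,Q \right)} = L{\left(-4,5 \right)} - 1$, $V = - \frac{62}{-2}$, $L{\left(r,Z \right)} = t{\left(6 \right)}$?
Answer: $\frac{27945}{344} \approx 81.235$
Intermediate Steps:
$L{\left(r,Z \right)} = -4$
$V = 31$ ($V = \left(-62\right) \left(- \frac{1}{2}\right) = 31$)
$S{\left(v,Q \right)} = -5$ ($S{\left(v,Q \right)} = -4 - 1 = -5$)
$C = - \frac{257}{172}$ ($C = - \frac{3}{2} + \frac{1}{4 \cdot 43} = - \frac{3}{2} + \frac{1}{4} \cdot \frac{1}{43} = - \frac{3}{2} + \frac{1}{172} = - \frac{257}{172} \approx -1.4942$)
$q{\left(j \right)} = - \frac{257}{344} - \frac{j}{2}$ ($q{\left(j \right)} = \frac{- \frac{257}{172} - j}{2} = - \frac{257}{344} - \frac{j}{2}$)
$S{\left(0,\frac{1}{3 + 3} \right)} q{\left(V \right)} = - 5 \left(- \frac{257}{344} - \frac{31}{2}\right) = \left(-5\right) \left(- \frac{5589}{344}\right) = \frac{27945}{344}$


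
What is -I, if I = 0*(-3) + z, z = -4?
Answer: 4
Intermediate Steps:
I = -4 (I = 0*(-3) - 4 = 0 - 4 = -4)
-I = -1*(-4) = 4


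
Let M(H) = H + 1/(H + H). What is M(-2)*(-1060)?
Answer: 2385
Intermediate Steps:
M(H) = H + 1/(2*H)
M(-2)*(-1060) = (-2 + (1/2)/(-2))*(-1060) = (-2 + (1/2)*(-1/2))*(-1060) = (-2 - 1/4)*(-1060) = -9/4*(-1060) = 2385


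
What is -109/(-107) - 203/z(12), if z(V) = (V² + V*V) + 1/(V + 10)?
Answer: 212871/678059 ≈ 0.31394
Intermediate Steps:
z(V) = 1/(10 + V) + 2*V² (z(V) = (V² + V²) + 1/(10 + V) = 2*V² + 1/(10 + V) = 1/(10 + V) + 2*V²)
-109/(-107) - 203/z(12) = -109/(-107) - 203*(10 + 12)/(1 + 2*12³ + 20*12²) = -109*(-1/107) - 203*22/(1 + 2*1728 + 20*144) = 109/107 - 203*22/(1 + 3456 + 2880) = 109/107 - 203/((1/22)*6337) = 109/107 - 203/6337/22 = 109/107 - 203*22/6337 = 109/107 - 4466/6337 = 212871/678059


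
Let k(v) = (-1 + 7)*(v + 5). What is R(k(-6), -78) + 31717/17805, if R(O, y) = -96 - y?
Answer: -288773/17805 ≈ -16.219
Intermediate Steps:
k(v) = 30 + 6*v (k(v) = 6*(5 + v) = 30 + 6*v)
R(k(-6), -78) + 31717/17805 = (-96 - 1*(-78)) + 31717/17805 = (-96 + 78) + 31717*(1/17805) = -18 + 31717/17805 = -288773/17805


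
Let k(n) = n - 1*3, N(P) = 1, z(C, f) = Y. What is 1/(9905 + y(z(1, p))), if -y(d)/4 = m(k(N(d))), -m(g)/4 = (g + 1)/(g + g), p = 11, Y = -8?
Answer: 1/9909 ≈ 0.00010092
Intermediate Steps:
z(C, f) = -8
k(n) = -3 + n (k(n) = n - 3 = -3 + n)
m(g) = -2*(1 + g)/g (m(g) = -4*(g + 1)/(g + g) = -4*(1 + g)/(2*g) = -4*(1 + g)*1/(2*g) = -2*(1 + g)/g)
y(d) = 4 (y(d) = -4*(-2 - 2/(-3 + 1)) = -4*(-2 - 2/(-2)) = -4*(-2 - 2*(-½)) = -4*(-2 + 1) = -4*(-1) = 4)
1/(9905 + y(z(1, p))) = 1/(9905 + 4) = 1/9909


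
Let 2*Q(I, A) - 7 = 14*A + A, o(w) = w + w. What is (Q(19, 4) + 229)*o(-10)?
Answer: -5250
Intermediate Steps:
o(w) = 2*w
Q(I, A) = 7/2 + 15*A/2 (Q(I, A) = 7/2 + (14*A + A)/2 = 7/2 + (15*A)/2 = 7/2 + 15*A/2)
(Q(19, 4) + 229)*o(-10) = ((7/2 + (15/2)*4) + 229)*(2*(-10)) = ((7/2 + 30) + 229)*(-20) = (67/2 + 229)*(-20) = (525/2)*(-20) = -5250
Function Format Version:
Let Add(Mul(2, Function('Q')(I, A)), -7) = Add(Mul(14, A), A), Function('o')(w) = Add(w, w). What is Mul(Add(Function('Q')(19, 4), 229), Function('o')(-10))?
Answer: -5250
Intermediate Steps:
Function('o')(w) = Mul(2, w)
Function('Q')(I, A) = Add(Rational(7, 2), Mul(Rational(15, 2), A)) (Function('Q')(I, A) = Add(Rational(7, 2), Mul(Rational(1, 2), Add(Mul(14, A), A))) = Add(Rational(7, 2), Mul(Rational(1, 2), Mul(15, A))) = Add(Rational(7, 2), Mul(Rational(15, 2), A)))
Mul(Add(Function('Q')(19, 4), 229), Function('o')(-10)) = Mul(Add(Add(Rational(7, 2), Mul(Rational(15, 2), 4)), 229), Mul(2, -10)) = Mul(Add(Add(Rational(7, 2), 30), 229), -20) = Mul(Add(Rational(67, 2), 229), -20) = Mul(Rational(525, 2), -20) = -5250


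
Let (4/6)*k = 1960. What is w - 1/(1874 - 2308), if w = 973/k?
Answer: 4339/13020 ≈ 0.33326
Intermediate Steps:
k = 2940 (k = (3/2)*1960 = 2940)
w = 139/420 (w = 973/2940 = 973*(1/2940) = 139/420 ≈ 0.33095)
w - 1/(1874 - 2308) = 139/420 - 1/(1874 - 2308) = 139/420 - 1/(-434) = 139/420 - 1*(-1/434) = 139/420 + 1/434 = 4339/13020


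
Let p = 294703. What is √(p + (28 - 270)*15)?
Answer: √291073 ≈ 539.51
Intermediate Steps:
√(p + (28 - 270)*15) = √(294703 + (28 - 270)*15) = √(294703 - 242*15) = √(294703 - 3630) = √291073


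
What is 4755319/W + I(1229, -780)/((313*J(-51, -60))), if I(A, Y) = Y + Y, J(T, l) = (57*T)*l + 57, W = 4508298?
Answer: 86562374771713/82068006358566 ≈ 1.0548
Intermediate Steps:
J(T, l) = 57 + 57*T*l (J(T, l) = 57*T*l + 57 = 57 + 57*T*l)
I(A, Y) = 2*Y
4755319/W + I(1229, -780)/((313*J(-51, -60))) = 4755319/4508298 + (2*(-780))/((313*(57 + 57*(-51)*(-60)))) = 4755319*(1/4508298) - 1560*1/(313*(57 + 174420)) = 4755319/4508298 - 1560/(313*174477) = 4755319/4508298 - 1560/54611301 = 4755319/4508298 - 1560*1/54611301 = 4755319/4508298 - 520/18203767 = 86562374771713/82068006358566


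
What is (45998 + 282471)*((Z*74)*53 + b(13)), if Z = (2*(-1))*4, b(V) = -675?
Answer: -10527759919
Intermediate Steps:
Z = -8 (Z = -2*4 = -8)
(45998 + 282471)*((Z*74)*53 + b(13)) = (45998 + 282471)*(-8*74*53 - 675) = 328469*(-592*53 - 675) = 328469*(-31376 - 675) = 328469*(-32051) = -10527759919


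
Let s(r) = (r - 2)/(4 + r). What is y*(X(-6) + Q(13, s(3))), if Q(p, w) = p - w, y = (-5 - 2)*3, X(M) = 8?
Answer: -438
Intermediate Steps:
y = -21 (y = -7*3 = -21)
s(r) = (-2 + r)/(4 + r)
y*(X(-6) + Q(13, s(3))) = -21*(8 + (13 - (-2 + 3)/(4 + 3))) = -21*(8 + (13 - 1/7)) = -21*(8 + 90/7) = -21*146/7 = -438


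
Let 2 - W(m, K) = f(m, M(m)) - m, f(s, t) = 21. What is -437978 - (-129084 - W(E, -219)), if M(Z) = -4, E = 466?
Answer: -308447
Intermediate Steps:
W(m, K) = -19 + m (W(m, K) = 2 - (21 - m) = 2 + (-21 + m) = -19 + m)
-437978 - (-129084 - W(E, -219)) = -437978 - (-129084 - (-19 + 466)) = -437978 - (-129084 - 1*447) = -437978 - (-129084 - 447) = -437978 - 1*(-129531) = -437978 + 129531 = -308447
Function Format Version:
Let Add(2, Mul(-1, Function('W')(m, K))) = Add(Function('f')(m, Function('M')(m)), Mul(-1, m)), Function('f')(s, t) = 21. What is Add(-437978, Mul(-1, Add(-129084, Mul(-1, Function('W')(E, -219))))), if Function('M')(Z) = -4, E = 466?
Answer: -308447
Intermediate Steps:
Function('W')(m, K) = Add(-19, m) (Function('W')(m, K) = Add(2, Mul(-1, Add(21, Mul(-1, m)))) = Add(2, Add(-21, m)) = Add(-19, m))
Add(-437978, Mul(-1, Add(-129084, Mul(-1, Function('W')(E, -219))))) = Add(-437978, Mul(-1, Add(-129084, Mul(-1, Add(-19, 466))))) = Add(-437978, Mul(-1, Add(-129084, Mul(-1, 447)))) = Add(-437978, Mul(-1, Add(-129084, -447))) = Add(-437978, Mul(-1, -129531)) = Add(-437978, 129531) = -308447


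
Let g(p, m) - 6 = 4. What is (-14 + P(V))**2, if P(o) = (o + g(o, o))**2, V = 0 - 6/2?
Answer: 1225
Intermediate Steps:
V = -3 (V = 0 - 6/2 = 0 - 1*3 = 0 - 3 = -3)
g(p, m) = 10 (g(p, m) = 6 + 4 = 10)
P(o) = (10 + o)**2 (P(o) = (o + 10)**2 = (10 + o)**2)
(-14 + P(V))**2 = (-14 + (10 - 3)**2)**2 = (-14 + 7**2)**2 = (-14 + 49)**2 = 35**2 = 1225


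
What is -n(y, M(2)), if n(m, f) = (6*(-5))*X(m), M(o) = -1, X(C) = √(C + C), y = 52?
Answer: 60*√26 ≈ 305.94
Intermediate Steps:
X(C) = √2*√C (X(C) = √(2*C) = √2*√C)
n(m, f) = -30*√2*√m (n(m, f) = (6*(-5))*(√2*√m) = -30*√2*√m)
-n(y, M(2)) = -(-30)*√2*√52 = -(-30)*√2*2*√13 = -(-60)*√26 = 60*√26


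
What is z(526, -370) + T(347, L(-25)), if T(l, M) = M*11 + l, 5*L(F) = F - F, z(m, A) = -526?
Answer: -179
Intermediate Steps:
L(F) = 0 (L(F) = (F - F)/5 = (1/5)*0 = 0)
T(l, M) = l + 11*M (T(l, M) = 11*M + l = l + 11*M)
z(526, -370) + T(347, L(-25)) = -526 + (347 + 11*0) = -526 + (347 + 0) = -526 + 347 = -179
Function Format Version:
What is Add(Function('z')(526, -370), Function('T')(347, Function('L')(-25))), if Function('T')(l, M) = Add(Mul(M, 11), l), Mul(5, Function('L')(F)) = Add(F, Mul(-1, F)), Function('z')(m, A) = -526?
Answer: -179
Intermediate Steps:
Function('L')(F) = 0 (Function('L')(F) = Mul(Rational(1, 5), Add(F, Mul(-1, F))) = Mul(Rational(1, 5), 0) = 0)
Function('T')(l, M) = Add(l, Mul(11, M)) (Function('T')(l, M) = Add(Mul(11, M), l) = Add(l, Mul(11, M)))
Add(Function('z')(526, -370), Function('T')(347, Function('L')(-25))) = Add(-526, Add(347, Mul(11, 0))) = Add(-526, Add(347, 0)) = Add(-526, 347) = -179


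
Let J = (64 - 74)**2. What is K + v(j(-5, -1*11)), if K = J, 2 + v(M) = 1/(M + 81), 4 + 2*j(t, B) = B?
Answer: 14408/147 ≈ 98.014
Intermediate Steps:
j(t, B) = -2 + B/2
v(M) = -2 + 1/(81 + M) (v(M) = -2 + 1/(M + 81) = -2 + 1/(81 + M))
J = 100 (J = (-10)**2 = 100)
K = 100
K + v(j(-5, -1*11)) = 100 + (-161 - 2*(-2 + (-1*11)/2))/(81 + (-2 + (-1*11)/2)) = 100 + (-161 - 2*(-2 + (1/2)*(-11)))/(81 + (-2 + (1/2)*(-11))) = 100 + (-161 - 2*(-2 - 11/2))/(81 + (-2 - 11/2)) = 100 + (-161 - 2*(-15/2))/(81 - 15/2) = 100 + (-161 + 15)/(147/2) = 100 + (2/147)*(-146) = 100 - 292/147 = 14408/147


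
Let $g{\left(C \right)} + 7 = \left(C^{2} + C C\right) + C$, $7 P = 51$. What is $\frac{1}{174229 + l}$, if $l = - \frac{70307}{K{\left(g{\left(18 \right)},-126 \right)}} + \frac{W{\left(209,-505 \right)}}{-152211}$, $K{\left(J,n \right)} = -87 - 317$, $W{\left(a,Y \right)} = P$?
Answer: $\frac{143484236}{25024085110989} \approx 5.7338 \cdot 10^{-6}$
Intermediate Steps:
$P = \frac{51}{7}$ ($P = \frac{1}{7} \cdot 51 = \frac{51}{7} \approx 7.2857$)
$W{\left(a,Y \right)} = \frac{51}{7}$
$g{\left(C \right)} = -7 + C + 2 C^{2}$ ($g{\left(C \right)} = -7 + \left(\left(C^{2} + C C\right) + C\right) = -7 + \left(\left(C^{2} + C^{2}\right) + C\right) = -7 + \left(2 C^{2} + C\right) = -7 + \left(C + 2 C^{2}\right) = -7 + C + 2 C^{2}$)
$K{\left(J,n \right)} = -404$ ($K{\left(J,n \right)} = -87 - 317 = -404$)
$l = \frac{24970156945}{143484236}$ ($l = - \frac{70307}{-404} + \frac{51}{7 \left(-152211\right)} = \left(-70307\right) \left(- \frac{1}{404}\right) + \frac{51}{7} \left(- \frac{1}{152211}\right) = \frac{70307}{404} - \frac{17}{355159} = \frac{24970156945}{143484236} \approx 174.03$)
$\frac{1}{174229 + l} = \frac{1}{174229 + \frac{24970156945}{143484236}} = \frac{1}{\frac{25024085110989}{143484236}} = \frac{143484236}{25024085110989}$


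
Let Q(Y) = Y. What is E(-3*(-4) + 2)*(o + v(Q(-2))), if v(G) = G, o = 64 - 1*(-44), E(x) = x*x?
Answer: 20776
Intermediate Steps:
E(x) = x**2
o = 108 (o = 64 + 44 = 108)
E(-3*(-4) + 2)*(o + v(Q(-2))) = (-3*(-4) + 2)**2*(108 - 2) = (12 + 2)**2*106 = 14**2*106 = 196*106 = 20776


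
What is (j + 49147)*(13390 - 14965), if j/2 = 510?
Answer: -79013025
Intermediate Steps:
j = 1020 (j = 2*510 = 1020)
(j + 49147)*(13390 - 14965) = (1020 + 49147)*(13390 - 14965) = 50167*(-1575) = -79013025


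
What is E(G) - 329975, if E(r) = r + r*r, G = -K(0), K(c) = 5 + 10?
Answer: -329765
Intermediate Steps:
K(c) = 15
G = -15 (G = -1*15 = -15)
E(r) = r + r²
E(G) - 329975 = -15*(1 - 15) - 329975 = -15*(-14) - 329975 = 210 - 329975 = -329765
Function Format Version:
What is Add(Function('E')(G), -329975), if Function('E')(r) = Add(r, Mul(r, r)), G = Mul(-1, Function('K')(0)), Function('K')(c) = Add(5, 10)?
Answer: -329765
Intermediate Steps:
Function('K')(c) = 15
G = -15 (G = Mul(-1, 15) = -15)
Function('E')(r) = Add(r, Pow(r, 2))
Add(Function('E')(G), -329975) = Add(Mul(-15, Add(1, -15)), -329975) = Add(Mul(-15, -14), -329975) = Add(210, -329975) = -329765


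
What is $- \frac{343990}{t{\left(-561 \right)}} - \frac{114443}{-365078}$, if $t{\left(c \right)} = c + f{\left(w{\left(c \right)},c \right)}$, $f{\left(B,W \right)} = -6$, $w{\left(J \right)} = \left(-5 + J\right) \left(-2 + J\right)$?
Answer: $\frac{17949724343}{29571318} \approx 607.0$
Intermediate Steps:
$t{\left(c \right)} = -6 + c$ ($t{\left(c \right)} = c - 6 = -6 + c$)
$- \frac{343990}{t{\left(-561 \right)}} - \frac{114443}{-365078} = - \frac{343990}{-6 - 561} - \frac{114443}{-365078} = - \frac{343990}{-567} - - \frac{16349}{52154} = \left(-343990\right) \left(- \frac{1}{567}\right) + \frac{16349}{52154} = \frac{343990}{567} + \frac{16349}{52154} = \frac{17949724343}{29571318}$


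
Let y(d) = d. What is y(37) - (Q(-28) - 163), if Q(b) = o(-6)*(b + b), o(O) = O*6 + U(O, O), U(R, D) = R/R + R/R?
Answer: -1704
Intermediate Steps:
U(R, D) = 2 (U(R, D) = 1 + 1 = 2)
o(O) = 2 + 6*O (o(O) = O*6 + 2 = 6*O + 2 = 2 + 6*O)
Q(b) = -68*b (Q(b) = (2 + 6*(-6))*(b + b) = (2 - 36)*(2*b) = -68*b)
y(37) - (Q(-28) - 163) = 37 - (-68*(-28) - 163) = 37 - (1904 - 163) = 37 - 1*1741 = 37 - 1741 = -1704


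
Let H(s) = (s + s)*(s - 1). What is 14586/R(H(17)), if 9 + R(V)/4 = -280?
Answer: -429/34 ≈ -12.618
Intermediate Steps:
H(s) = 2*s*(-1 + s) (H(s) = (2*s)*(-1 + s) = 2*s*(-1 + s))
R(V) = -1156 (R(V) = -36 + 4*(-280) = -36 - 1120 = -1156)
14586/R(H(17)) = 14586/(-1156) = 14586*(-1/1156) = -429/34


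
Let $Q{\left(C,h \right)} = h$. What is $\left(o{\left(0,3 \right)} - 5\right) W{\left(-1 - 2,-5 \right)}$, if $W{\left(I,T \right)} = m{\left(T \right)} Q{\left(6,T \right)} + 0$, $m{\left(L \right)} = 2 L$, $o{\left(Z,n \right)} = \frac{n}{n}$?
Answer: $-200$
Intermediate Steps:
$o{\left(Z,n \right)} = 1$
$W{\left(I,T \right)} = 2 T^{2}$ ($W{\left(I,T \right)} = 2 T T + 0 = 2 T^{2} + 0 = 2 T^{2}$)
$\left(o{\left(0,3 \right)} - 5\right) W{\left(-1 - 2,-5 \right)} = \left(1 - 5\right) 2 \left(-5\right)^{2} = - 4 \cdot 2 \cdot 25 = \left(-4\right) 50 = -200$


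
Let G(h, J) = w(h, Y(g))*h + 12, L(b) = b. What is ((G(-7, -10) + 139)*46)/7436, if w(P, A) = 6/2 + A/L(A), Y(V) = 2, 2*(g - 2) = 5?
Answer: 2829/3718 ≈ 0.76089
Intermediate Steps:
g = 9/2 (g = 2 + (1/2)*5 = 2 + 5/2 = 9/2 ≈ 4.5000)
w(P, A) = 4 (w(P, A) = 6/2 + A/A = 6*(1/2) + 1 = 3 + 1 = 4)
G(h, J) = 12 + 4*h (G(h, J) = 4*h + 12 = 12 + 4*h)
((G(-7, -10) + 139)*46)/7436 = (((12 + 4*(-7)) + 139)*46)/7436 = (((12 - 28) + 139)*46)*(1/7436) = ((-16 + 139)*46)*(1/7436) = (123*46)*(1/7436) = 5658*(1/7436) = 2829/3718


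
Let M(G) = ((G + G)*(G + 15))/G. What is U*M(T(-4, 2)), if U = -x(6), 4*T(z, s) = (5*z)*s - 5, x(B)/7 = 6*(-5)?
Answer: 1575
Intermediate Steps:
x(B) = -210 (x(B) = 7*(6*(-5)) = 7*(-30) = -210)
T(z, s) = -5/4 + 5*s*z/4 (T(z, s) = ((5*z)*s - 5)/4 = (5*s*z - 5)/4 = (-5 + 5*s*z)/4 = -5/4 + 5*s*z/4)
M(G) = 30 + 2*G (M(G) = ((2*G)*(15 + G))/G = (2*G*(15 + G))/G = 30 + 2*G)
U = 210 (U = -1*(-210) = 210)
U*M(T(-4, 2)) = 210*(30 + 2*(-5/4 + (5/4)*2*(-4))) = 210*(30 + 2*(-5/4 - 10)) = 210*(30 + 2*(-45/4)) = 210*(30 - 45/2) = 210*(15/2) = 1575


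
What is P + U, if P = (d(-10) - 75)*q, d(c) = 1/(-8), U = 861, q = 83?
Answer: -42995/8 ≈ -5374.4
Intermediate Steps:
d(c) = -⅛
P = -49883/8 (P = (-⅛ - 75)*83 = -601/8*83 = -49883/8 ≈ -6235.4)
P + U = -49883/8 + 861 = -42995/8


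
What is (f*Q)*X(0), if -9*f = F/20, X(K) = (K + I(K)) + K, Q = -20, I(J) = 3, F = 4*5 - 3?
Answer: 17/3 ≈ 5.6667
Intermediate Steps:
F = 17 (F = 20 - 3 = 17)
X(K) = 3 + 2*K (X(K) = (K + 3) + K = (3 + K) + K = 3 + 2*K)
f = -17/180 (f = -17/(9*20) = -⅑*17/20 = -17/180 ≈ -0.094444)
(f*Q)*X(0) = (-17/180*(-20))*(3 + 2*0) = 17*(3 + 0)/9 = (17/9)*3 = 17/3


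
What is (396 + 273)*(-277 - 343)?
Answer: -414780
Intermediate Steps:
(396 + 273)*(-277 - 343) = 669*(-620) = -414780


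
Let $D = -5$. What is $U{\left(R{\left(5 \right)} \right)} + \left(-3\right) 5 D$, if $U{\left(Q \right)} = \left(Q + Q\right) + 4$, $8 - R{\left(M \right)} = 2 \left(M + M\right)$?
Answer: $55$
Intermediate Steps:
$R{\left(M \right)} = 8 - 4 M$ ($R{\left(M \right)} = 8 - 2 \left(M + M\right) = 8 - 2 \cdot 2 M = 8 - 4 M$)
$U{\left(Q \right)} = 4 + 2 Q$ ($U{\left(Q \right)} = 2 Q + 4 = 4 + 2 Q$)
$U{\left(R{\left(5 \right)} \right)} + \left(-3\right) 5 D = \left(4 + 2 \left(8 - 20\right)\right) + \left(-3\right) 5 \left(-5\right) = \left(4 + 2 \left(8 - 20\right)\right) - -75 = \left(4 + 2 \left(-12\right)\right) + 75 = \left(4 - 24\right) + 75 = -20 + 75 = 55$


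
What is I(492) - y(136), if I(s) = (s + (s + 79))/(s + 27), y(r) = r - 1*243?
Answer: 56596/519 ≈ 109.05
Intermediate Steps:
y(r) = -243 + r (y(r) = r - 243 = -243 + r)
I(s) = (79 + 2*s)/(27 + s) (I(s) = (s + (79 + s))/(27 + s) = (79 + 2*s)/(27 + s))
I(492) - y(136) = (79 + 2*492)/(27 + 492) - (-243 + 136) = (79 + 984)/519 - 1*(-107) = (1/519)*1063 + 107 = 1063/519 + 107 = 56596/519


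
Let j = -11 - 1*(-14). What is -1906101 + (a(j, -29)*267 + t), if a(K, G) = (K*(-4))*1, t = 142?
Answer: -1909163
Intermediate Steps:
j = 3 (j = -11 + 14 = 3)
a(K, G) = -4*K (a(K, G) = -4*K*1 = -4*K)
-1906101 + (a(j, -29)*267 + t) = -1906101 + (-4*3*267 + 142) = -1906101 + (-12*267 + 142) = -1906101 + (-3204 + 142) = -1906101 - 3062 = -1909163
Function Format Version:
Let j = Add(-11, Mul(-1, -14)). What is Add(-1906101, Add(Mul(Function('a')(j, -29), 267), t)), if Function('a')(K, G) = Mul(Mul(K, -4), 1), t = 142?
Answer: -1909163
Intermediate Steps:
j = 3 (j = Add(-11, 14) = 3)
Function('a')(K, G) = Mul(-4, K) (Function('a')(K, G) = Mul(Mul(-4, K), 1) = Mul(-4, K))
Add(-1906101, Add(Mul(Function('a')(j, -29), 267), t)) = Add(-1906101, Add(Mul(Mul(-4, 3), 267), 142)) = Add(-1906101, Add(Mul(-12, 267), 142)) = Add(-1906101, Add(-3204, 142)) = Add(-1906101, -3062) = -1909163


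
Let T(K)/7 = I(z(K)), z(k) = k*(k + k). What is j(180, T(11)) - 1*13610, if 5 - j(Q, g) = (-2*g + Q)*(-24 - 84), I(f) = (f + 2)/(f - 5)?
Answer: 337989/79 ≈ 4278.3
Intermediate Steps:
z(k) = 2*k**2 (z(k) = k*(2*k) = 2*k**2)
I(f) = (2 + f)/(-5 + f)
T(K) = 7*(2 + 2*K**2)/(-5 + 2*K**2) (T(K) = 7*((2 + 2*K**2)/(-5 + 2*K**2)) = 7*(2 + 2*K**2)/(-5 + 2*K**2))
j(Q, g) = 5 - 216*g + 108*Q (j(Q, g) = 5 - (-2*g + Q)*(-24 - 84) = 5 - (Q - 2*g)*(-108) = 5 - (-108*Q + 216*g) = 5 + (-216*g + 108*Q) = 5 - 216*g + 108*Q)
j(180, T(11)) - 1*13610 = (5 - 3024*(1 + 11**2)/(-5 + 2*11**2) + 108*180) - 1*13610 = (5 - 3024*(1 + 121)/(-5 + 2*121) + 19440) - 13610 = (5 - 3024*122/(-5 + 242) + 19440) - 13610 = (5 - 3024*122/237 + 19440) - 13610 = (5 - 216*1708/237 + 19440) - 13610 = (5 - 122976/79 + 19440) - 13610 = 1413179/79 - 13610 = 337989/79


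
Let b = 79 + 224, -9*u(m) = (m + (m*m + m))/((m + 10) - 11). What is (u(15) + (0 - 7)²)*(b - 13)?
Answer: 286085/21 ≈ 13623.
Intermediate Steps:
u(m) = -(m² + 2*m)/(9*(-1 + m)) (u(m) = -(m + (m*m + m))/(9*((m + 10) - 11)) = -(m + (m² + m))/(9*((10 + m) - 11)) = -(m + (m + m²))/(9*(-1 + m)) = -(m² + 2*m)/(9*(-1 + m)))
b = 303
(u(15) + (0 - 7)²)*(b - 13) = (-1*15*(2 + 15)/(-9 + 9*15) + (0 - 7)²)*(303 - 13) = (-1*15*17/(-9 + 135) + (-7)²)*290 = (-1*15*17/126 + 49)*290 = (-1*15*1/126*17 + 49)*290 = (-85/42 + 49)*290 = (1973/42)*290 = 286085/21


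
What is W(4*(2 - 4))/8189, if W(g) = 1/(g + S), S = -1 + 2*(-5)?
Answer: -1/155591 ≈ -6.4271e-6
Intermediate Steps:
S = -11 (S = -1 - 10 = -11)
W(g) = 1/(-11 + g) (W(g) = 1/(g - 11) = 1/(-11 + g))
W(4*(2 - 4))/8189 = 1/(-11 + 4*(2 - 4)*8189) = (1/8189)/(-11 + 4*(-2)) = (1/8189)/(-11 - 8) = (1/8189)/(-19) = -1/19*1/8189 = -1/155591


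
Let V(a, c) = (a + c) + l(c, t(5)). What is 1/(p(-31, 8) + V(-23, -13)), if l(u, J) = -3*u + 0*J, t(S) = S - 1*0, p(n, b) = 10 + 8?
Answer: 1/21 ≈ 0.047619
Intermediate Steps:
p(n, b) = 18
t(S) = S (t(S) = S + 0 = S)
l(u, J) = -3*u (l(u, J) = -3*u + 0 = -3*u)
V(a, c) = a - 2*c (V(a, c) = (a + c) - 3*c = a - 2*c)
1/(p(-31, 8) + V(-23, -13)) = 1/(18 + (-23 - 2*(-13))) = 1/(18 + (-23 + 26)) = 1/(18 + 3) = 1/21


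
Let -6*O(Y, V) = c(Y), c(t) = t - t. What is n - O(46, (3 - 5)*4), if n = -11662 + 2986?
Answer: -8676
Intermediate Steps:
n = -8676
c(t) = 0
O(Y, V) = 0 (O(Y, V) = -⅙*0 = 0)
n - O(46, (3 - 5)*4) = -8676 - 1*0 = -8676 + 0 = -8676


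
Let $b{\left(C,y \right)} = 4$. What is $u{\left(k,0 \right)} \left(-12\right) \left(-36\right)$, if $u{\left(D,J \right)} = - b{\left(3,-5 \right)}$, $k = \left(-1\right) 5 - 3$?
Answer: $-1728$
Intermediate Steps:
$k = -8$ ($k = -5 - 3 = -8$)
$u{\left(D,J \right)} = -4$ ($u{\left(D,J \right)} = \left(-1\right) 4 = -4$)
$u{\left(k,0 \right)} \left(-12\right) \left(-36\right) = \left(-4\right) \left(-12\right) \left(-36\right) = 48 \left(-36\right) = -1728$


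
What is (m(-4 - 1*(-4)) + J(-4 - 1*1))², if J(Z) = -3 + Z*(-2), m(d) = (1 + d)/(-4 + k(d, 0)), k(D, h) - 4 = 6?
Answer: 1849/36 ≈ 51.361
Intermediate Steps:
k(D, h) = 10 (k(D, h) = 4 + 6 = 10)
m(d) = ⅙ + d/6 (m(d) = (1 + d)/(-4 + 10) = (1 + d)/6 = (1 + d)*(⅙) = ⅙ + d/6)
J(Z) = -3 - 2*Z
(m(-4 - 1*(-4)) + J(-4 - 1*1))² = ((⅙ + (-4 - 1*(-4))/6) + (-3 - 2*(-4 - 1*1)))² = ((⅙ + (-4 + 4)/6) + (-3 - 2*(-4 - 1)))² = ((⅙ + (⅙)*0) + (-3 - 2*(-5)))² = ((⅙ + 0) + (-3 + 10))² = (⅙ + 7)² = (43/6)² = 1849/36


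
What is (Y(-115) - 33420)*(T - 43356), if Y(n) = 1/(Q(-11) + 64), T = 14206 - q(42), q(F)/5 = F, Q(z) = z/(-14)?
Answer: 889958147360/907 ≈ 9.8121e+8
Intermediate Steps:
Q(z) = -z/14 (Q(z) = z*(-1/14) = -z/14)
q(F) = 5*F
T = 13996 (T = 14206 - 5*42 = 14206 - 1*210 = 14206 - 210 = 13996)
Y(n) = 14/907 (Y(n) = 1/(-1/14*(-11) + 64) = 1/(11/14 + 64) = 1/(907/14) = 14/907)
(Y(-115) - 33420)*(T - 43356) = (14/907 - 33420)*(13996 - 43356) = -30311926/907*(-29360) = 889958147360/907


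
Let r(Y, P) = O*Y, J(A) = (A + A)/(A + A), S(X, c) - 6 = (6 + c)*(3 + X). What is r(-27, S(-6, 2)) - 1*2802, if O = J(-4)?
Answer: -2829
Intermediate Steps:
S(X, c) = 6 + (3 + X)*(6 + c) (S(X, c) = 6 + (6 + c)*(3 + X) = 6 + (3 + X)*(6 + c))
J(A) = 1 (J(A) = (2*A)/((2*A)) = (2*A)*(1/(2*A)) = 1)
O = 1
r(Y, P) = Y (r(Y, P) = 1*Y = Y)
r(-27, S(-6, 2)) - 1*2802 = -27 - 1*2802 = -27 - 2802 = -2829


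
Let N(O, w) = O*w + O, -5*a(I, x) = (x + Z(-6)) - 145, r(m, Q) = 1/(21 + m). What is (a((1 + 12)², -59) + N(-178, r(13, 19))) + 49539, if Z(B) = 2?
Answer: 4198674/85 ≈ 49396.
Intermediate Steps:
a(I, x) = 143/5 - x/5 (a(I, x) = -((x + 2) - 145)/5 = -((2 + x) - 145)/5 = -(-143 + x)/5 = 143/5 - x/5)
N(O, w) = O + O*w
(a((1 + 12)², -59) + N(-178, r(13, 19))) + 49539 = ((143/5 - ⅕*(-59)) - 178*(1 + 1/(21 + 13))) + 49539 = ((143/5 + 59/5) - 178*(1 + 1/34)) + 49539 = (202/5 - 178*(1 + 1/34)) + 49539 = (202/5 - 178*35/34) + 49539 = (202/5 - 3115/17) + 49539 = -12141/85 + 49539 = 4198674/85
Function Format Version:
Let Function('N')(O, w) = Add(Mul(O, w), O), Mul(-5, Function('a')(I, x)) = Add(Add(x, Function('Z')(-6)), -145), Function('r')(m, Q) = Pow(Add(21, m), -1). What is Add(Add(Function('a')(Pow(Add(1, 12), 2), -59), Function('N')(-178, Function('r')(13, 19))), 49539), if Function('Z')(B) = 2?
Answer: Rational(4198674, 85) ≈ 49396.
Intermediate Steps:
Function('a')(I, x) = Add(Rational(143, 5), Mul(Rational(-1, 5), x)) (Function('a')(I, x) = Mul(Rational(-1, 5), Add(Add(x, 2), -145)) = Mul(Rational(-1, 5), Add(Add(2, x), -145)) = Mul(Rational(-1, 5), Add(-143, x)) = Add(Rational(143, 5), Mul(Rational(-1, 5), x)))
Function('N')(O, w) = Add(O, Mul(O, w))
Add(Add(Function('a')(Pow(Add(1, 12), 2), -59), Function('N')(-178, Function('r')(13, 19))), 49539) = Add(Add(Add(Rational(143, 5), Mul(Rational(-1, 5), -59)), Mul(-178, Add(1, Pow(Add(21, 13), -1)))), 49539) = Add(Add(Add(Rational(143, 5), Rational(59, 5)), Mul(-178, Add(1, Pow(34, -1)))), 49539) = Add(Add(Rational(202, 5), Mul(-178, Add(1, Rational(1, 34)))), 49539) = Add(Add(Rational(202, 5), Mul(-178, Rational(35, 34))), 49539) = Add(Add(Rational(202, 5), Rational(-3115, 17)), 49539) = Add(Rational(-12141, 85), 49539) = Rational(4198674, 85)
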